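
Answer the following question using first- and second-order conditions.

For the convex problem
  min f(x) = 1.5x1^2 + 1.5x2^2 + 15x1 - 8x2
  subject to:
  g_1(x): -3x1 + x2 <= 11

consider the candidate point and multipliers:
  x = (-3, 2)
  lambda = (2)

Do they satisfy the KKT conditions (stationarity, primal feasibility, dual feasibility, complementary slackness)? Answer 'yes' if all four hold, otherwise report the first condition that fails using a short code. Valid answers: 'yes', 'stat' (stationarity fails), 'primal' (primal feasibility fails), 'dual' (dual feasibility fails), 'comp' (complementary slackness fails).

Gradient of f: grad f(x) = Q x + c = (6, -2)
Constraint values g_i(x) = a_i^T x - b_i:
  g_1((-3, 2)) = 0
Stationarity residual: grad f(x) + sum_i lambda_i a_i = (0, 0)
  -> stationarity OK
Primal feasibility (all g_i <= 0): OK
Dual feasibility (all lambda_i >= 0): OK
Complementary slackness (lambda_i * g_i(x) = 0 for all i): OK

Verdict: yes, KKT holds.

yes


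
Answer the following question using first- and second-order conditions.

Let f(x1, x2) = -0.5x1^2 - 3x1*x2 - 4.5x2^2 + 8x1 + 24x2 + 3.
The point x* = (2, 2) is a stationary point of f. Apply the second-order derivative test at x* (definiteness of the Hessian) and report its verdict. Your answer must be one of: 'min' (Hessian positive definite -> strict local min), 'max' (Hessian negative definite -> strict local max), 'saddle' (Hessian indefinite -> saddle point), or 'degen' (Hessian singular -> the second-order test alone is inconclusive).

Compute the Hessian H = grad^2 f:
  H = [[-1, -3], [-3, -9]]
Verify stationarity: grad f(x*) = H x* + g = (0, 0).
Eigenvalues of H: -10, 0.
H has a zero eigenvalue (singular; negative semidefinite but not definite), so H is neither positive definite, negative definite, nor indefinite. The second-order test alone is inconclusive -> degen.
(Indeed, f is constant along the null direction of H through x*, so x* is not a strict local extremum.)

degen


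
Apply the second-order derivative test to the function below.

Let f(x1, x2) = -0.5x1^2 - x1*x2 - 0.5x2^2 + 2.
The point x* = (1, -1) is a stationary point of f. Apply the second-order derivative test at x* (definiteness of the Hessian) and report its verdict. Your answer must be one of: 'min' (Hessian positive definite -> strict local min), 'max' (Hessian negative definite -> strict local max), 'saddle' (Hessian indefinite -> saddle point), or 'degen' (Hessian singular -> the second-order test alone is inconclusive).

Compute the Hessian H = grad^2 f:
  H = [[-1, -1], [-1, -1]]
Verify stationarity: grad f(x*) = H x* + g = (0, 0).
Eigenvalues of H: -2, 0.
H has a zero eigenvalue (singular; negative semidefinite but not definite), so H is neither positive definite, negative definite, nor indefinite. The second-order test alone is inconclusive -> degen.
(Indeed, f is constant along the null direction of H through x*, so x* is not a strict local extremum.)

degen


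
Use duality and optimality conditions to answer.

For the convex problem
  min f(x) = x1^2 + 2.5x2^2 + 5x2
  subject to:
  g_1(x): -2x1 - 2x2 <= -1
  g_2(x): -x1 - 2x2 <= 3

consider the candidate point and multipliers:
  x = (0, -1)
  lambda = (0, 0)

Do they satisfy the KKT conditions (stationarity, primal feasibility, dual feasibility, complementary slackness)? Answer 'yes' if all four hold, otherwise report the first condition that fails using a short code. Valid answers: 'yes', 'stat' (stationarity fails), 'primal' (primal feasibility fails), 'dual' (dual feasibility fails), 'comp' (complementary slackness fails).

Gradient of f: grad f(x) = Q x + c = (0, 0)
Constraint values g_i(x) = a_i^T x - b_i:
  g_1((0, -1)) = 3
  g_2((0, -1)) = -1
Stationarity residual: grad f(x) + sum_i lambda_i a_i = (0, 0)
  -> stationarity OK
Primal feasibility (all g_i <= 0): FAILS
Dual feasibility (all lambda_i >= 0): OK
Complementary slackness (lambda_i * g_i(x) = 0 for all i): OK

Verdict: the first failing condition is primal_feasibility -> primal.

primal


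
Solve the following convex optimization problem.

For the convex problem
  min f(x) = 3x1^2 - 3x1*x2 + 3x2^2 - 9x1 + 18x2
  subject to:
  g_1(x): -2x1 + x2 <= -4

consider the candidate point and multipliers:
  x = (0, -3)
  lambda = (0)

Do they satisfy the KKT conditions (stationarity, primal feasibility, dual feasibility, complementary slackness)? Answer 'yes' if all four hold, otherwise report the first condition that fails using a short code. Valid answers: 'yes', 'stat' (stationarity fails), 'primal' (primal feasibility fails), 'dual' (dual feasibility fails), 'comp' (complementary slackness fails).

Gradient of f: grad f(x) = Q x + c = (0, 0)
Constraint values g_i(x) = a_i^T x - b_i:
  g_1((0, -3)) = 1
Stationarity residual: grad f(x) + sum_i lambda_i a_i = (0, 0)
  -> stationarity OK
Primal feasibility (all g_i <= 0): FAILS
Dual feasibility (all lambda_i >= 0): OK
Complementary slackness (lambda_i * g_i(x) = 0 for all i): OK

Verdict: the first failing condition is primal_feasibility -> primal.

primal


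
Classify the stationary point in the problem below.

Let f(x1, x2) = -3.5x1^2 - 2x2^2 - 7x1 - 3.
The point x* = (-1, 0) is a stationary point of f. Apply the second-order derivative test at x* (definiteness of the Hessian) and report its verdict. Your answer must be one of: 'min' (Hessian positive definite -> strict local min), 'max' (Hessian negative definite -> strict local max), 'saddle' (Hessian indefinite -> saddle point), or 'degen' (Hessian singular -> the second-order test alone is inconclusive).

Compute the Hessian H = grad^2 f:
  H = [[-7, 0], [0, -4]]
Verify stationarity: grad f(x*) = H x* + g = (0, 0).
Eigenvalues of H: -7, -4.
Both eigenvalues < 0, so H is negative definite -> x* is a strict local max.

max


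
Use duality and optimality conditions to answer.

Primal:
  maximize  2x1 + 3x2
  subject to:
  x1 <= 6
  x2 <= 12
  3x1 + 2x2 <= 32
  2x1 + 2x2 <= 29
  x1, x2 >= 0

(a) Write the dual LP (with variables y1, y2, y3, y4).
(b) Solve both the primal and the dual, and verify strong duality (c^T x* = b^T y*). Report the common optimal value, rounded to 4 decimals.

The standard primal-dual pair for 'max c^T x s.t. A x <= b, x >= 0' is:
  Dual:  min b^T y  s.t.  A^T y >= c,  y >= 0.

So the dual LP is:
  minimize  6y1 + 12y2 + 32y3 + 29y4
  subject to:
    y1 + 3y3 + 2y4 >= 2
    y2 + 2y3 + 2y4 >= 3
    y1, y2, y3, y4 >= 0

Solving the primal: x* = (2.5, 12).
  primal value c^T x* = 41.
Solving the dual: y* = (0, 1, 0, 1).
  dual value b^T y* = 41.
Strong duality: c^T x* = b^T y*. Confirmed.

41


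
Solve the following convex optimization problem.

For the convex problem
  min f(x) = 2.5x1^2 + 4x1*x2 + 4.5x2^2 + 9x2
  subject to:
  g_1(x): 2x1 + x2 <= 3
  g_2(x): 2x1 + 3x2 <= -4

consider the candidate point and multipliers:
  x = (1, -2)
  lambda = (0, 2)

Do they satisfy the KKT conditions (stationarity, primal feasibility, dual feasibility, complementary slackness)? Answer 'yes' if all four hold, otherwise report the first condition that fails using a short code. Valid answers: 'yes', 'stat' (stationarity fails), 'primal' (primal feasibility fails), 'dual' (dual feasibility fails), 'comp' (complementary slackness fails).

Gradient of f: grad f(x) = Q x + c = (-3, -5)
Constraint values g_i(x) = a_i^T x - b_i:
  g_1((1, -2)) = -3
  g_2((1, -2)) = 0
Stationarity residual: grad f(x) + sum_i lambda_i a_i = (1, 1)
  -> stationarity FAILS
Primal feasibility (all g_i <= 0): OK
Dual feasibility (all lambda_i >= 0): OK
Complementary slackness (lambda_i * g_i(x) = 0 for all i): OK

Verdict: the first failing condition is stationarity -> stat.

stat


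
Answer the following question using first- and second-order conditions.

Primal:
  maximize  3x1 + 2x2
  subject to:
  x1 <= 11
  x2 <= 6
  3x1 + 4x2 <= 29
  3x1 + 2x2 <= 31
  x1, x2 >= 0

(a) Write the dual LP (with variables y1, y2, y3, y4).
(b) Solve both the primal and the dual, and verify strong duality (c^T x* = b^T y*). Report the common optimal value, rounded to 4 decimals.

The standard primal-dual pair for 'max c^T x s.t. A x <= b, x >= 0' is:
  Dual:  min b^T y  s.t.  A^T y >= c,  y >= 0.

So the dual LP is:
  minimize  11y1 + 6y2 + 29y3 + 31y4
  subject to:
    y1 + 3y3 + 3y4 >= 3
    y2 + 4y3 + 2y4 >= 2
    y1, y2, y3, y4 >= 0

Solving the primal: x* = (9.6667, 0).
  primal value c^T x* = 29.
Solving the dual: y* = (0, 0, 1, 0).
  dual value b^T y* = 29.
Strong duality: c^T x* = b^T y*. Confirmed.

29


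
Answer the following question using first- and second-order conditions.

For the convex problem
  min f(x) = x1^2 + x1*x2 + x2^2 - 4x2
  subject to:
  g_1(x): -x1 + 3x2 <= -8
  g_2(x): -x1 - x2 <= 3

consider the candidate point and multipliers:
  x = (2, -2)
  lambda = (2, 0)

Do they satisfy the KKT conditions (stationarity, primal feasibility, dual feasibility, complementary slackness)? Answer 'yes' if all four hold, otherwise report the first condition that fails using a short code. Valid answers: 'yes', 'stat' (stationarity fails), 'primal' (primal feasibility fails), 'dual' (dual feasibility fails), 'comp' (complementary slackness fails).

Gradient of f: grad f(x) = Q x + c = (2, -6)
Constraint values g_i(x) = a_i^T x - b_i:
  g_1((2, -2)) = 0
  g_2((2, -2)) = -3
Stationarity residual: grad f(x) + sum_i lambda_i a_i = (0, 0)
  -> stationarity OK
Primal feasibility (all g_i <= 0): OK
Dual feasibility (all lambda_i >= 0): OK
Complementary slackness (lambda_i * g_i(x) = 0 for all i): OK

Verdict: yes, KKT holds.

yes


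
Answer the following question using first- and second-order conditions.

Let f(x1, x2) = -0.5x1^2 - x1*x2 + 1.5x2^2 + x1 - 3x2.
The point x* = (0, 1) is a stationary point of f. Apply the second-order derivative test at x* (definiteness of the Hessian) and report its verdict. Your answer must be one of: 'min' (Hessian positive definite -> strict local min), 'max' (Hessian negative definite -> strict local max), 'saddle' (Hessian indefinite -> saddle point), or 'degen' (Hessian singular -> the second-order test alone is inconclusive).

Compute the Hessian H = grad^2 f:
  H = [[-1, -1], [-1, 3]]
Verify stationarity: grad f(x*) = H x* + g = (0, 0).
Eigenvalues of H: -1.2361, 3.2361.
Eigenvalues have mixed signs, so H is indefinite -> x* is a saddle point.

saddle


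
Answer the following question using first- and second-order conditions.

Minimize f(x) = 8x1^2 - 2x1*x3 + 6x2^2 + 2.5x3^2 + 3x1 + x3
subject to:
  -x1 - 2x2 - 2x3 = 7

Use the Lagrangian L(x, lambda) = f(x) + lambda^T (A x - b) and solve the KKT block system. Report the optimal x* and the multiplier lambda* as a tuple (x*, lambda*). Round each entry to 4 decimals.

Form the Lagrangian:
  L(x, lambda) = (1/2) x^T Q x + c^T x + lambda^T (A x - b)
Stationarity (grad_x L = 0): Q x + c + A^T lambda = 0.
Primal feasibility: A x = b.

This gives the KKT block system:
  [ Q   A^T ] [ x     ]   [-c ]
  [ A    0  ] [ lambda ] = [ b ]

Solving the linear system:
  x*      = (-0.7687, -0.7671, -2.3485)
  lambda* = (-4.6026)
  f(x*)   = 13.7818

x* = (-0.7687, -0.7671, -2.3485), lambda* = (-4.6026)


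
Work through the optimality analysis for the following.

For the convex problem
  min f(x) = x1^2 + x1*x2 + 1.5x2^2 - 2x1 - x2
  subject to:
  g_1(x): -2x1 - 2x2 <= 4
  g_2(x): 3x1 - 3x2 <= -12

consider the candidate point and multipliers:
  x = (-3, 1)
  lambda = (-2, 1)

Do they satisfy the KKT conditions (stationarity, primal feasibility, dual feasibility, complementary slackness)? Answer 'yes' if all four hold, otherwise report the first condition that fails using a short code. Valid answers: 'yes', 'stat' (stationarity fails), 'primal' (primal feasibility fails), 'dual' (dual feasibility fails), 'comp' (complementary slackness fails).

Gradient of f: grad f(x) = Q x + c = (-7, -1)
Constraint values g_i(x) = a_i^T x - b_i:
  g_1((-3, 1)) = 0
  g_2((-3, 1)) = 0
Stationarity residual: grad f(x) + sum_i lambda_i a_i = (0, 0)
  -> stationarity OK
Primal feasibility (all g_i <= 0): OK
Dual feasibility (all lambda_i >= 0): FAILS
Complementary slackness (lambda_i * g_i(x) = 0 for all i): OK

Verdict: the first failing condition is dual_feasibility -> dual.

dual


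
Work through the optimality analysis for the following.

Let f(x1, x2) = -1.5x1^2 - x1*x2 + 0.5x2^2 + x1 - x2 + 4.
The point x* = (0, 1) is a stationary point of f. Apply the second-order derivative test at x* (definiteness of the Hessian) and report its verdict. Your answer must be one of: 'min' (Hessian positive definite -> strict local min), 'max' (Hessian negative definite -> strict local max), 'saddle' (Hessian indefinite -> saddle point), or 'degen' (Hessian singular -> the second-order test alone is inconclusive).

Compute the Hessian H = grad^2 f:
  H = [[-3, -1], [-1, 1]]
Verify stationarity: grad f(x*) = H x* + g = (0, 0).
Eigenvalues of H: -3.2361, 1.2361.
Eigenvalues have mixed signs, so H is indefinite -> x* is a saddle point.

saddle


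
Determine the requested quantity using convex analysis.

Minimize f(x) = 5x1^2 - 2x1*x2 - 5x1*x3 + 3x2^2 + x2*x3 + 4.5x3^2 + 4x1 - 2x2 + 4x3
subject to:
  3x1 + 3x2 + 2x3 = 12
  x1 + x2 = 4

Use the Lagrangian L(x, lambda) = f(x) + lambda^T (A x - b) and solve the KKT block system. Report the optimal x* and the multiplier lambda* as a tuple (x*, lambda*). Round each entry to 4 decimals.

Form the Lagrangian:
  L(x, lambda) = (1/2) x^T Q x + c^T x + lambda^T (A x - b)
Stationarity (grad_x L = 0): Q x + c + A^T lambda = 0.
Primal feasibility: A x = b.

This gives the KKT block system:
  [ Q   A^T ] [ x     ]   [-c ]
  [ A    0  ] [ lambda ] = [ b ]

Solving the linear system:
  x*      = (1.3, 2.7, 0)
  lambda* = (-0.1, -11.3)
  f(x*)   = 23.1

x* = (1.3, 2.7, 0), lambda* = (-0.1, -11.3)


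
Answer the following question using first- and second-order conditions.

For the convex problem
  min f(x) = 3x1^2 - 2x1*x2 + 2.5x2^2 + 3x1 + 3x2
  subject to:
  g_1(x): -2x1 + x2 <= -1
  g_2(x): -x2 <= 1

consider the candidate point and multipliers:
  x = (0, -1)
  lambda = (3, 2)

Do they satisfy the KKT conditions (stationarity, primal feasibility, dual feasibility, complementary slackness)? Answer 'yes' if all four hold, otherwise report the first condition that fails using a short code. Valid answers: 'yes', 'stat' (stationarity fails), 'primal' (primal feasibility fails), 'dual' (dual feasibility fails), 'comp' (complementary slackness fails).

Gradient of f: grad f(x) = Q x + c = (5, -2)
Constraint values g_i(x) = a_i^T x - b_i:
  g_1((0, -1)) = 0
  g_2((0, -1)) = 0
Stationarity residual: grad f(x) + sum_i lambda_i a_i = (-1, -1)
  -> stationarity FAILS
Primal feasibility (all g_i <= 0): OK
Dual feasibility (all lambda_i >= 0): OK
Complementary slackness (lambda_i * g_i(x) = 0 for all i): OK

Verdict: the first failing condition is stationarity -> stat.

stat


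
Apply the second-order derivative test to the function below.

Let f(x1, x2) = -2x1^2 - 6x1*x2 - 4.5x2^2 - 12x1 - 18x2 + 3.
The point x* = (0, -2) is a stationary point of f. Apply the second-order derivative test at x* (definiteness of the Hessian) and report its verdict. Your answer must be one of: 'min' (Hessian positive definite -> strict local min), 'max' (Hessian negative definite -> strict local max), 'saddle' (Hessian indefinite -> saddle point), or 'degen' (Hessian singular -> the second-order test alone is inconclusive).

Compute the Hessian H = grad^2 f:
  H = [[-4, -6], [-6, -9]]
Verify stationarity: grad f(x*) = H x* + g = (0, 0).
Eigenvalues of H: -13, 0.
H has a zero eigenvalue (singular; negative semidefinite but not definite), so H is neither positive definite, negative definite, nor indefinite. The second-order test alone is inconclusive -> degen.
(Indeed, f is constant along the null direction of H through x*, so x* is not a strict local extremum.)

degen


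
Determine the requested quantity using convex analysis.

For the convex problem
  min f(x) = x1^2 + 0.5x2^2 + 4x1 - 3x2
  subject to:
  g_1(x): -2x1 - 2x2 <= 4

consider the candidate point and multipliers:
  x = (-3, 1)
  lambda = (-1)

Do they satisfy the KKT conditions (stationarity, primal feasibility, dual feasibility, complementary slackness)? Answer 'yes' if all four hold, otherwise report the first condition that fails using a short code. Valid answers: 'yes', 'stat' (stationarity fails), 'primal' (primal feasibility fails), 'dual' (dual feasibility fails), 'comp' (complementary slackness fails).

Gradient of f: grad f(x) = Q x + c = (-2, -2)
Constraint values g_i(x) = a_i^T x - b_i:
  g_1((-3, 1)) = 0
Stationarity residual: grad f(x) + sum_i lambda_i a_i = (0, 0)
  -> stationarity OK
Primal feasibility (all g_i <= 0): OK
Dual feasibility (all lambda_i >= 0): FAILS
Complementary slackness (lambda_i * g_i(x) = 0 for all i): OK

Verdict: the first failing condition is dual_feasibility -> dual.

dual


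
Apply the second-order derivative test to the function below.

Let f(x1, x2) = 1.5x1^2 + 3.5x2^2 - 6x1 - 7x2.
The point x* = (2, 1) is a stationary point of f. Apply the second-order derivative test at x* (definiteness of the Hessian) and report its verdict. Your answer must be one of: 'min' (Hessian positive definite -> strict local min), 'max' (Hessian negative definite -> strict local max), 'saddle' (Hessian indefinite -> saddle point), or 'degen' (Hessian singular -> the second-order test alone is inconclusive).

Compute the Hessian H = grad^2 f:
  H = [[3, 0], [0, 7]]
Verify stationarity: grad f(x*) = H x* + g = (0, 0).
Eigenvalues of H: 3, 7.
Both eigenvalues > 0, so H is positive definite -> x* is a strict local min.

min


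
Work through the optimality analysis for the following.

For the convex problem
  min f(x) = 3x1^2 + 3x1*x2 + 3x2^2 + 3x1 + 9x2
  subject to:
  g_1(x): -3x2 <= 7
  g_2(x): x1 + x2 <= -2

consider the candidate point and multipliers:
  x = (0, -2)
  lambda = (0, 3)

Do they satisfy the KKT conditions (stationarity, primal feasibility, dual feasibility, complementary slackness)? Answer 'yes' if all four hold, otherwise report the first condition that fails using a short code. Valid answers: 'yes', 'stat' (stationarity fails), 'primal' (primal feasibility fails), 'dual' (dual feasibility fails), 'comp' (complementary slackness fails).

Gradient of f: grad f(x) = Q x + c = (-3, -3)
Constraint values g_i(x) = a_i^T x - b_i:
  g_1((0, -2)) = -1
  g_2((0, -2)) = 0
Stationarity residual: grad f(x) + sum_i lambda_i a_i = (0, 0)
  -> stationarity OK
Primal feasibility (all g_i <= 0): OK
Dual feasibility (all lambda_i >= 0): OK
Complementary slackness (lambda_i * g_i(x) = 0 for all i): OK

Verdict: yes, KKT holds.

yes


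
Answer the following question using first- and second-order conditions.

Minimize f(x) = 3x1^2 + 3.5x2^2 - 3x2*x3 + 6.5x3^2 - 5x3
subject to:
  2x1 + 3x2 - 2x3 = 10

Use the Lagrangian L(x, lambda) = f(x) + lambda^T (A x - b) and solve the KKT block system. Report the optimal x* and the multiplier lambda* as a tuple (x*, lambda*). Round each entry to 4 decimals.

Form the Lagrangian:
  L(x, lambda) = (1/2) x^T Q x + c^T x + lambda^T (A x - b)
Stationarity (grad_x L = 0): Q x + c + A^T lambda = 0.
Primal feasibility: A x = b.

This gives the KKT block system:
  [ Q   A^T ] [ x     ]   [-c ]
  [ A    0  ] [ lambda ] = [ b ]

Solving the linear system:
  x*      = (1.721, 2.2607, 0.112)
  lambda* = (-5.1629)
  f(x*)   = 25.5346

x* = (1.721, 2.2607, 0.112), lambda* = (-5.1629)


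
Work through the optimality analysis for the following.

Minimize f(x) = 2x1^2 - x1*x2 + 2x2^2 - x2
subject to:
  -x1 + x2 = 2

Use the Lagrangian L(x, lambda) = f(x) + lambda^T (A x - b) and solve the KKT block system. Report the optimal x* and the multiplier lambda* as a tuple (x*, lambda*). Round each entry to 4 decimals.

Form the Lagrangian:
  L(x, lambda) = (1/2) x^T Q x + c^T x + lambda^T (A x - b)
Stationarity (grad_x L = 0): Q x + c + A^T lambda = 0.
Primal feasibility: A x = b.

This gives the KKT block system:
  [ Q   A^T ] [ x     ]   [-c ]
  [ A    0  ] [ lambda ] = [ b ]

Solving the linear system:
  x*      = (-0.8333, 1.1667)
  lambda* = (-4.5)
  f(x*)   = 3.9167

x* = (-0.8333, 1.1667), lambda* = (-4.5)


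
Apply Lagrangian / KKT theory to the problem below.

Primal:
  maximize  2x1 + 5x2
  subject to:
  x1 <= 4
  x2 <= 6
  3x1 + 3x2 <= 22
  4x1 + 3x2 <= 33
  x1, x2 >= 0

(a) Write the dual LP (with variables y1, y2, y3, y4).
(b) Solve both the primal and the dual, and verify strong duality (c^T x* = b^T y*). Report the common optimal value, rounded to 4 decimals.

The standard primal-dual pair for 'max c^T x s.t. A x <= b, x >= 0' is:
  Dual:  min b^T y  s.t.  A^T y >= c,  y >= 0.

So the dual LP is:
  minimize  4y1 + 6y2 + 22y3 + 33y4
  subject to:
    y1 + 3y3 + 4y4 >= 2
    y2 + 3y3 + 3y4 >= 5
    y1, y2, y3, y4 >= 0

Solving the primal: x* = (1.3333, 6).
  primal value c^T x* = 32.6667.
Solving the dual: y* = (0, 3, 0.6667, 0).
  dual value b^T y* = 32.6667.
Strong duality: c^T x* = b^T y*. Confirmed.

32.6667


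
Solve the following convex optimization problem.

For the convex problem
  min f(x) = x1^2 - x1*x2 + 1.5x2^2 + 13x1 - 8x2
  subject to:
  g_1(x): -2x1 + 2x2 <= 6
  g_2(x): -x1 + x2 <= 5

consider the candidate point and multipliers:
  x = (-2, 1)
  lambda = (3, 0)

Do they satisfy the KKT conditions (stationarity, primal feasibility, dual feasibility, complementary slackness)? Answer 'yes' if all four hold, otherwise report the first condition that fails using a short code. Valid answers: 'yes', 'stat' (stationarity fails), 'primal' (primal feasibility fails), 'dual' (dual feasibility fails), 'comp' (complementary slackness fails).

Gradient of f: grad f(x) = Q x + c = (8, -3)
Constraint values g_i(x) = a_i^T x - b_i:
  g_1((-2, 1)) = 0
  g_2((-2, 1)) = -2
Stationarity residual: grad f(x) + sum_i lambda_i a_i = (2, 3)
  -> stationarity FAILS
Primal feasibility (all g_i <= 0): OK
Dual feasibility (all lambda_i >= 0): OK
Complementary slackness (lambda_i * g_i(x) = 0 for all i): OK

Verdict: the first failing condition is stationarity -> stat.

stat


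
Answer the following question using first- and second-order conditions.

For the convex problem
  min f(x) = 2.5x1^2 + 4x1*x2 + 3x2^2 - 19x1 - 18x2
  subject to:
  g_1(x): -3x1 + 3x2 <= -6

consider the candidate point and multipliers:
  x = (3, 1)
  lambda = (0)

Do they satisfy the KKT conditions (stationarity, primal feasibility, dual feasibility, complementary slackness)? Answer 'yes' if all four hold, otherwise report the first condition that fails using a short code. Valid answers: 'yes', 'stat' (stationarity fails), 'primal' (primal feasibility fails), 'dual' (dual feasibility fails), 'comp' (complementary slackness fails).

Gradient of f: grad f(x) = Q x + c = (0, 0)
Constraint values g_i(x) = a_i^T x - b_i:
  g_1((3, 1)) = 0
Stationarity residual: grad f(x) + sum_i lambda_i a_i = (0, 0)
  -> stationarity OK
Primal feasibility (all g_i <= 0): OK
Dual feasibility (all lambda_i >= 0): OK
Complementary slackness (lambda_i * g_i(x) = 0 for all i): OK

Verdict: yes, KKT holds.

yes


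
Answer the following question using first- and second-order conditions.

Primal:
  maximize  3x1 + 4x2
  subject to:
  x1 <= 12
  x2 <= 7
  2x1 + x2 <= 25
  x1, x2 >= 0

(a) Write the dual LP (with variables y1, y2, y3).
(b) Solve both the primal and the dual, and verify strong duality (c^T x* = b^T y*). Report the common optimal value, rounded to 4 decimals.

The standard primal-dual pair for 'max c^T x s.t. A x <= b, x >= 0' is:
  Dual:  min b^T y  s.t.  A^T y >= c,  y >= 0.

So the dual LP is:
  minimize  12y1 + 7y2 + 25y3
  subject to:
    y1 + 2y3 >= 3
    y2 + y3 >= 4
    y1, y2, y3 >= 0

Solving the primal: x* = (9, 7).
  primal value c^T x* = 55.
Solving the dual: y* = (0, 2.5, 1.5).
  dual value b^T y* = 55.
Strong duality: c^T x* = b^T y*. Confirmed.

55


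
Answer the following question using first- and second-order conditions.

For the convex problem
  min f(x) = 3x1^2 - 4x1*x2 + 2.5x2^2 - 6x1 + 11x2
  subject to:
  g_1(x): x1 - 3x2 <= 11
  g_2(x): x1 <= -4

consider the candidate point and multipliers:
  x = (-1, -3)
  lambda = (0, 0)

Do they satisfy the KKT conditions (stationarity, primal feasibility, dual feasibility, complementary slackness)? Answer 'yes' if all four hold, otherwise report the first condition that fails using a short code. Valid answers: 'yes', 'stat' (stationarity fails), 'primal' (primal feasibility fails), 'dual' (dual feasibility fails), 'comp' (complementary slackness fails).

Gradient of f: grad f(x) = Q x + c = (0, 0)
Constraint values g_i(x) = a_i^T x - b_i:
  g_1((-1, -3)) = -3
  g_2((-1, -3)) = 3
Stationarity residual: grad f(x) + sum_i lambda_i a_i = (0, 0)
  -> stationarity OK
Primal feasibility (all g_i <= 0): FAILS
Dual feasibility (all lambda_i >= 0): OK
Complementary slackness (lambda_i * g_i(x) = 0 for all i): OK

Verdict: the first failing condition is primal_feasibility -> primal.

primal


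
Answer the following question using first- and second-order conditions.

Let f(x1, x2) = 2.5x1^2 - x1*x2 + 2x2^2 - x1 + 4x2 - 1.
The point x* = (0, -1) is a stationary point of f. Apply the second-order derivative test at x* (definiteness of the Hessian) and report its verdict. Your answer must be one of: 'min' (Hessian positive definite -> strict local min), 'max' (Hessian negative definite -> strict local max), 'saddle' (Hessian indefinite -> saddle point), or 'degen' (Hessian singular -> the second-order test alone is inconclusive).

Compute the Hessian H = grad^2 f:
  H = [[5, -1], [-1, 4]]
Verify stationarity: grad f(x*) = H x* + g = (0, 0).
Eigenvalues of H: 3.382, 5.618.
Both eigenvalues > 0, so H is positive definite -> x* is a strict local min.

min


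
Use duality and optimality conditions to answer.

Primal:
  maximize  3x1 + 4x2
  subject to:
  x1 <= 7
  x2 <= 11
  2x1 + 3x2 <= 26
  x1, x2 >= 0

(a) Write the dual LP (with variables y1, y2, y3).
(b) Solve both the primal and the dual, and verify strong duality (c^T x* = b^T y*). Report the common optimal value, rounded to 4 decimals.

The standard primal-dual pair for 'max c^T x s.t. A x <= b, x >= 0' is:
  Dual:  min b^T y  s.t.  A^T y >= c,  y >= 0.

So the dual LP is:
  minimize  7y1 + 11y2 + 26y3
  subject to:
    y1 + 2y3 >= 3
    y2 + 3y3 >= 4
    y1, y2, y3 >= 0

Solving the primal: x* = (7, 4).
  primal value c^T x* = 37.
Solving the dual: y* = (0.3333, 0, 1.3333).
  dual value b^T y* = 37.
Strong duality: c^T x* = b^T y*. Confirmed.

37


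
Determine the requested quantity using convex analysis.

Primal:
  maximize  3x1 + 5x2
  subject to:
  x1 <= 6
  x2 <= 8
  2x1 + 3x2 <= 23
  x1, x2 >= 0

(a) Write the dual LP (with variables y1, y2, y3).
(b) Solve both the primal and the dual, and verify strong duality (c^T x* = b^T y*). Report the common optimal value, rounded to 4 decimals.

The standard primal-dual pair for 'max c^T x s.t. A x <= b, x >= 0' is:
  Dual:  min b^T y  s.t.  A^T y >= c,  y >= 0.

So the dual LP is:
  minimize  6y1 + 8y2 + 23y3
  subject to:
    y1 + 2y3 >= 3
    y2 + 3y3 >= 5
    y1, y2, y3 >= 0

Solving the primal: x* = (0, 7.6667).
  primal value c^T x* = 38.3333.
Solving the dual: y* = (0, 0, 1.6667).
  dual value b^T y* = 38.3333.
Strong duality: c^T x* = b^T y*. Confirmed.

38.3333


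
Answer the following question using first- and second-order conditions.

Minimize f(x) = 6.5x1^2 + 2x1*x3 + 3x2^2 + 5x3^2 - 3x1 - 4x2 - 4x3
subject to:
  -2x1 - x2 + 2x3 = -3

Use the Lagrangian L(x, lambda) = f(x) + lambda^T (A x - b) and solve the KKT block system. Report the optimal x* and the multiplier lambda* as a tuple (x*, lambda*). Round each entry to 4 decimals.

Form the Lagrangian:
  L(x, lambda) = (1/2) x^T Q x + c^T x + lambda^T (A x - b)
Stationarity (grad_x L = 0): Q x + c + A^T lambda = 0.
Primal feasibility: A x = b.

This gives the KKT block system:
  [ Q   A^T ] [ x     ]   [-c ]
  [ A    0  ] [ lambda ] = [ b ]

Solving the linear system:
  x*      = (0.6796, 1.1085, -0.2661)
  lambda* = (2.6512)
  f(x*)   = 1.2726

x* = (0.6796, 1.1085, -0.2661), lambda* = (2.6512)


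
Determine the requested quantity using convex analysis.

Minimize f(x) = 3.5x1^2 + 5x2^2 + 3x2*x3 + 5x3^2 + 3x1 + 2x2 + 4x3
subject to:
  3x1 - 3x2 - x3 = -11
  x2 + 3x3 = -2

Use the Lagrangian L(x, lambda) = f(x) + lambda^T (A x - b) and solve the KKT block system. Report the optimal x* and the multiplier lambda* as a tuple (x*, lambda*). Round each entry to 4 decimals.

Form the Lagrangian:
  L(x, lambda) = (1/2) x^T Q x + c^T x + lambda^T (A x - b)
Stationarity (grad_x L = 0): Q x + c + A^T lambda = 0.
Primal feasibility: A x = b.

This gives the KKT block system:
  [ Q   A^T ] [ x     ]   [-c ]
  [ A    0  ] [ lambda ] = [ b ]

Solving the linear system:
  x*      = (-2.6358, 1.4098, -1.1366)
  lambda* = (5.1501, 2.7622)
  f(x*)   = 26.2707

x* = (-2.6358, 1.4098, -1.1366), lambda* = (5.1501, 2.7622)


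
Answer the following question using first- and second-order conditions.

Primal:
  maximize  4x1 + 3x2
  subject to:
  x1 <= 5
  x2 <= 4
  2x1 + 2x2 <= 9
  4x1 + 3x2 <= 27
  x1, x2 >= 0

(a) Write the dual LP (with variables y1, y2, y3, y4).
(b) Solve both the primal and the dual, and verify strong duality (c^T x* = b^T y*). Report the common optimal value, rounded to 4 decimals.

The standard primal-dual pair for 'max c^T x s.t. A x <= b, x >= 0' is:
  Dual:  min b^T y  s.t.  A^T y >= c,  y >= 0.

So the dual LP is:
  minimize  5y1 + 4y2 + 9y3 + 27y4
  subject to:
    y1 + 2y3 + 4y4 >= 4
    y2 + 2y3 + 3y4 >= 3
    y1, y2, y3, y4 >= 0

Solving the primal: x* = (4.5, 0).
  primal value c^T x* = 18.
Solving the dual: y* = (0, 0, 2, 0).
  dual value b^T y* = 18.
Strong duality: c^T x* = b^T y*. Confirmed.

18


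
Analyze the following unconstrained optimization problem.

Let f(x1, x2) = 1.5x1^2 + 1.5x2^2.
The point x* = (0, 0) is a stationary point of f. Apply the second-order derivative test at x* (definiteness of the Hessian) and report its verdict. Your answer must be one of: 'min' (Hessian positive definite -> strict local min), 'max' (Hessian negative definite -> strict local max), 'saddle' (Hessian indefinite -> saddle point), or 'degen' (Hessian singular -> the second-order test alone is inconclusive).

Compute the Hessian H = grad^2 f:
  H = [[3, 0], [0, 3]]
Verify stationarity: grad f(x*) = H x* + g = (0, 0).
Eigenvalues of H: 3, 3.
Both eigenvalues > 0, so H is positive definite -> x* is a strict local min.

min


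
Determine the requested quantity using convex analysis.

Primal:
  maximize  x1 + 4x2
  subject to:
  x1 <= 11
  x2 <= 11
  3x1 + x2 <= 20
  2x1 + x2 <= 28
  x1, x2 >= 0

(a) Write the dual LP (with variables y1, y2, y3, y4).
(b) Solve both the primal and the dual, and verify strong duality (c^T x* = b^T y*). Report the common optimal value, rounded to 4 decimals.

The standard primal-dual pair for 'max c^T x s.t. A x <= b, x >= 0' is:
  Dual:  min b^T y  s.t.  A^T y >= c,  y >= 0.

So the dual LP is:
  minimize  11y1 + 11y2 + 20y3 + 28y4
  subject to:
    y1 + 3y3 + 2y4 >= 1
    y2 + y3 + y4 >= 4
    y1, y2, y3, y4 >= 0

Solving the primal: x* = (3, 11).
  primal value c^T x* = 47.
Solving the dual: y* = (0, 3.6667, 0.3333, 0).
  dual value b^T y* = 47.
Strong duality: c^T x* = b^T y*. Confirmed.

47


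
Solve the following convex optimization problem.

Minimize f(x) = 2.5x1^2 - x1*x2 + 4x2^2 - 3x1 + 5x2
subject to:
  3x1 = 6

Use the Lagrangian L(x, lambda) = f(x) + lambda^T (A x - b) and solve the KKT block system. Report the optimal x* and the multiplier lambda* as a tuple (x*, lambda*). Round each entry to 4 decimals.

Form the Lagrangian:
  L(x, lambda) = (1/2) x^T Q x + c^T x + lambda^T (A x - b)
Stationarity (grad_x L = 0): Q x + c + A^T lambda = 0.
Primal feasibility: A x = b.

This gives the KKT block system:
  [ Q   A^T ] [ x     ]   [-c ]
  [ A    0  ] [ lambda ] = [ b ]

Solving the linear system:
  x*      = (2, -0.375)
  lambda* = (-2.4583)
  f(x*)   = 3.4375

x* = (2, -0.375), lambda* = (-2.4583)


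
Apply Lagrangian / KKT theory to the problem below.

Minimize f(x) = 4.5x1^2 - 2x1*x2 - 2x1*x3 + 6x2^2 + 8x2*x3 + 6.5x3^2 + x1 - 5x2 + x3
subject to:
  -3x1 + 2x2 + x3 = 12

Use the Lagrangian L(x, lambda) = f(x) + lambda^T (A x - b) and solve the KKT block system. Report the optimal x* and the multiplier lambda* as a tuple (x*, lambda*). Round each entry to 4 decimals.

Form the Lagrangian:
  L(x, lambda) = (1/2) x^T Q x + c^T x + lambda^T (A x - b)
Stationarity (grad_x L = 0): Q x + c + A^T lambda = 0.
Primal feasibility: A x = b.

This gives the KKT block system:
  [ Q   A^T ] [ x     ]   [-c ]
  [ A    0  ] [ lambda ] = [ b ]

Solving the linear system:
  x*      = (-2.9025, 2.2521, -1.2119)
  lambda* = (-9.0678)
  f(x*)   = 46.7193

x* = (-2.9025, 2.2521, -1.2119), lambda* = (-9.0678)


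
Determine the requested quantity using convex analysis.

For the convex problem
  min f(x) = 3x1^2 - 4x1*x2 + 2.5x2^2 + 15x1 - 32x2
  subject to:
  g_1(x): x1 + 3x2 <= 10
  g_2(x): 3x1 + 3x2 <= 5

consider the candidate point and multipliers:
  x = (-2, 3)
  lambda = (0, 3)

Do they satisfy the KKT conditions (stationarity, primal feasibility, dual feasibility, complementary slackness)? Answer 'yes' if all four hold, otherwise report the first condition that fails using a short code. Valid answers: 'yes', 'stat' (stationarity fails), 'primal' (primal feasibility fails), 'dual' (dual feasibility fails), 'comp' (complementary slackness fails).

Gradient of f: grad f(x) = Q x + c = (-9, -9)
Constraint values g_i(x) = a_i^T x - b_i:
  g_1((-2, 3)) = -3
  g_2((-2, 3)) = -2
Stationarity residual: grad f(x) + sum_i lambda_i a_i = (0, 0)
  -> stationarity OK
Primal feasibility (all g_i <= 0): OK
Dual feasibility (all lambda_i >= 0): OK
Complementary slackness (lambda_i * g_i(x) = 0 for all i): FAILS

Verdict: the first failing condition is complementary_slackness -> comp.

comp


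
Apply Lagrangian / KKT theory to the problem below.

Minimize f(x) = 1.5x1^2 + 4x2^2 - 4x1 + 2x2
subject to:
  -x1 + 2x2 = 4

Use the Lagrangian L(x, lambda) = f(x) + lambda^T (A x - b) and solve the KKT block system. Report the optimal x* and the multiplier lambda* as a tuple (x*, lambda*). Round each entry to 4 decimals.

Form the Lagrangian:
  L(x, lambda) = (1/2) x^T Q x + c^T x + lambda^T (A x - b)
Stationarity (grad_x L = 0): Q x + c + A^T lambda = 0.
Primal feasibility: A x = b.

This gives the KKT block system:
  [ Q   A^T ] [ x     ]   [-c ]
  [ A    0  ] [ lambda ] = [ b ]

Solving the linear system:
  x*      = (-1, 1.5)
  lambda* = (-7)
  f(x*)   = 17.5

x* = (-1, 1.5), lambda* = (-7)


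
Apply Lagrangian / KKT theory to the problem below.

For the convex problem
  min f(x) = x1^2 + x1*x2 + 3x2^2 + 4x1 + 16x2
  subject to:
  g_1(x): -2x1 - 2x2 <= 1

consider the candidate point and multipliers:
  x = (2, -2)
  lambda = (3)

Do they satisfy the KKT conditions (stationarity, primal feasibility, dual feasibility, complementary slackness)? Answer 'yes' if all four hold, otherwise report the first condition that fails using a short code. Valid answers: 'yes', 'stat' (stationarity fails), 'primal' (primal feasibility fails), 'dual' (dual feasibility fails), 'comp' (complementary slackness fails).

Gradient of f: grad f(x) = Q x + c = (6, 6)
Constraint values g_i(x) = a_i^T x - b_i:
  g_1((2, -2)) = -1
Stationarity residual: grad f(x) + sum_i lambda_i a_i = (0, 0)
  -> stationarity OK
Primal feasibility (all g_i <= 0): OK
Dual feasibility (all lambda_i >= 0): OK
Complementary slackness (lambda_i * g_i(x) = 0 for all i): FAILS

Verdict: the first failing condition is complementary_slackness -> comp.

comp


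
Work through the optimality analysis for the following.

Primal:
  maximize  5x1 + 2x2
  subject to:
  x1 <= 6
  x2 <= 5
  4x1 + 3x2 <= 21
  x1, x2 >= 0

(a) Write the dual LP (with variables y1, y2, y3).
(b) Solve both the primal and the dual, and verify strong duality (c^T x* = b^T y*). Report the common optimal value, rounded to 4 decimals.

The standard primal-dual pair for 'max c^T x s.t. A x <= b, x >= 0' is:
  Dual:  min b^T y  s.t.  A^T y >= c,  y >= 0.

So the dual LP is:
  minimize  6y1 + 5y2 + 21y3
  subject to:
    y1 + 4y3 >= 5
    y2 + 3y3 >= 2
    y1, y2, y3 >= 0

Solving the primal: x* = (5.25, 0).
  primal value c^T x* = 26.25.
Solving the dual: y* = (0, 0, 1.25).
  dual value b^T y* = 26.25.
Strong duality: c^T x* = b^T y*. Confirmed.

26.25


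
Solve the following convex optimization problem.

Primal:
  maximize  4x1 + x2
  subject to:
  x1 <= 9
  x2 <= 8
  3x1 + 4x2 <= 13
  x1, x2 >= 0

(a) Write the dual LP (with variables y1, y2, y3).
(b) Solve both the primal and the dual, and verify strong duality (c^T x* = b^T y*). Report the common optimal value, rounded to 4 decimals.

The standard primal-dual pair for 'max c^T x s.t. A x <= b, x >= 0' is:
  Dual:  min b^T y  s.t.  A^T y >= c,  y >= 0.

So the dual LP is:
  minimize  9y1 + 8y2 + 13y3
  subject to:
    y1 + 3y3 >= 4
    y2 + 4y3 >= 1
    y1, y2, y3 >= 0

Solving the primal: x* = (4.3333, 0).
  primal value c^T x* = 17.3333.
Solving the dual: y* = (0, 0, 1.3333).
  dual value b^T y* = 17.3333.
Strong duality: c^T x* = b^T y*. Confirmed.

17.3333


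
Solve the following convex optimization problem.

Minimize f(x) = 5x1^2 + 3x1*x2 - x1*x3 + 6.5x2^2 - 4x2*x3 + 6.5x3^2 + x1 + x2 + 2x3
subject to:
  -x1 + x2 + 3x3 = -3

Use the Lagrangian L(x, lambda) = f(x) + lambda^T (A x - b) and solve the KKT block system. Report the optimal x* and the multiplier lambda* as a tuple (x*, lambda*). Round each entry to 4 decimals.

Form the Lagrangian:
  L(x, lambda) = (1/2) x^T Q x + c^T x + lambda^T (A x - b)
Stationarity (grad_x L = 0): Q x + c + A^T lambda = 0.
Primal feasibility: A x = b.

This gives the KKT block system:
  [ Q   A^T ] [ x     ]   [-c ]
  [ A    0  ] [ lambda ] = [ b ]

Solving the linear system:
  x*      = (0.1811, -0.5124, -0.7689)
  lambda* = (2.0422)
  f(x*)   = 2.1288

x* = (0.1811, -0.5124, -0.7689), lambda* = (2.0422)


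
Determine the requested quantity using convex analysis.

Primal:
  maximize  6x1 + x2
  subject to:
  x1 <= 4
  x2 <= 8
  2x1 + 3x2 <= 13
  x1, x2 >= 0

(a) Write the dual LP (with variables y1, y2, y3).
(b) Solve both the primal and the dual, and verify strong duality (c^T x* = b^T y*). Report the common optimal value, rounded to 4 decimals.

The standard primal-dual pair for 'max c^T x s.t. A x <= b, x >= 0' is:
  Dual:  min b^T y  s.t.  A^T y >= c,  y >= 0.

So the dual LP is:
  minimize  4y1 + 8y2 + 13y3
  subject to:
    y1 + 2y3 >= 6
    y2 + 3y3 >= 1
    y1, y2, y3 >= 0

Solving the primal: x* = (4, 1.6667).
  primal value c^T x* = 25.6667.
Solving the dual: y* = (5.3333, 0, 0.3333).
  dual value b^T y* = 25.6667.
Strong duality: c^T x* = b^T y*. Confirmed.

25.6667


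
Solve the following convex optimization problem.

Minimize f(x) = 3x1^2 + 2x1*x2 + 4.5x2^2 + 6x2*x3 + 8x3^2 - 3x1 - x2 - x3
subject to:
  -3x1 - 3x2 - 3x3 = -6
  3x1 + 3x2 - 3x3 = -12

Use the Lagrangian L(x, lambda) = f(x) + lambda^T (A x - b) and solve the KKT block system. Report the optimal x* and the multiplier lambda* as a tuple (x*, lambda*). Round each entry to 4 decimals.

Form the Lagrangian:
  L(x, lambda) = (1/2) x^T Q x + c^T x + lambda^T (A x - b)
Stationarity (grad_x L = 0): Q x + c + A^T lambda = 0.
Primal feasibility: A x = b.

This gives the KKT block system:
  [ Q   A^T ] [ x     ]   [-c ]
  [ A    0  ] [ lambda ] = [ b ]

Solving the linear system:
  x*      = (1.1818, -2.1818, 3)
  lambda* = (5.6061, 5.697)
  f(x*)   = 48.8182

x* = (1.1818, -2.1818, 3), lambda* = (5.6061, 5.697)


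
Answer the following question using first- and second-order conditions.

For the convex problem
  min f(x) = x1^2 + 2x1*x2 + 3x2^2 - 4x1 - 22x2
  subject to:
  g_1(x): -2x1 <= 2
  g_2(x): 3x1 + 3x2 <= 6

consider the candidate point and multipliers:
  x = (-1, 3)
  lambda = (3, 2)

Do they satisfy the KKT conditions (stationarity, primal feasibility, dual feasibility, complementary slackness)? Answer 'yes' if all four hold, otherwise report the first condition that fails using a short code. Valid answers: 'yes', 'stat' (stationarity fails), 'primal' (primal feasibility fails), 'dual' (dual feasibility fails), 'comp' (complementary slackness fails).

Gradient of f: grad f(x) = Q x + c = (0, -6)
Constraint values g_i(x) = a_i^T x - b_i:
  g_1((-1, 3)) = 0
  g_2((-1, 3)) = 0
Stationarity residual: grad f(x) + sum_i lambda_i a_i = (0, 0)
  -> stationarity OK
Primal feasibility (all g_i <= 0): OK
Dual feasibility (all lambda_i >= 0): OK
Complementary slackness (lambda_i * g_i(x) = 0 for all i): OK

Verdict: yes, KKT holds.

yes
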